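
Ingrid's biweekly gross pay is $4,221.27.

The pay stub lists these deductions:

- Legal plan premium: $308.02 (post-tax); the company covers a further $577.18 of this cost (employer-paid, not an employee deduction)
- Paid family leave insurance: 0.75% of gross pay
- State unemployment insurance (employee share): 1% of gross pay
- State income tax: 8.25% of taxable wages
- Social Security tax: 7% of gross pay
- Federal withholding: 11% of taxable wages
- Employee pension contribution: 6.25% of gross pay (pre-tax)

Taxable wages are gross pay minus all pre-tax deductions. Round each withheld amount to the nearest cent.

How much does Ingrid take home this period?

Employee pension contribution: $4,221.27 × 0.0625 = $263.83
Taxable wages = $4,221.27 − $263.83 = $3,957.44
Federal withholding: $3,957.44 × 0.11 = $435.32
State income tax: $3,957.44 × 0.0825 = $326.49
Paid family leave insurance: $4,221.27 × 0.0075 = $31.66
Social Security tax: $4,221.27 × 0.07 = $295.49
State unemployment insurance (employee share): $4,221.27 × 0.01 = $42.21
Legal plan premium: $308.02
(Employer's $577.18 toward legal plan premium is not withheld from the employee.)
Total deductions = $263.83 + $435.32 + $326.49 + $31.66 + $295.49 + $42.21 + $308.02 = $1,703.02
Net pay = $4,221.27 − $1,703.02 = $2,518.25

$2,518.25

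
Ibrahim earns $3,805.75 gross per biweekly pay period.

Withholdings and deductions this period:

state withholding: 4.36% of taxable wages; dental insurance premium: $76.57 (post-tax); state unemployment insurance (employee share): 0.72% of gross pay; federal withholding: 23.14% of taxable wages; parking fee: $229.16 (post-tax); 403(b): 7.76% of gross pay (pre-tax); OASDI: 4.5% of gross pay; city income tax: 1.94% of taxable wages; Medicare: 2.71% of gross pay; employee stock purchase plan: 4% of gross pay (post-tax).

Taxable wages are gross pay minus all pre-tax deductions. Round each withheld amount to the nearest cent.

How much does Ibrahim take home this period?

403(b): $3,805.75 × 0.0776 = $295.33
Taxable wages = $3,805.75 − $295.33 = $3,510.42
Federal withholding: $3,510.42 × 0.2314 = $812.31
State withholding: $3,510.42 × 0.0436 = $153.05
City income tax: $3,510.42 × 0.0194 = $68.10
State unemployment insurance (employee share): $3,805.75 × 0.0072 = $27.40
Medicare: $3,805.75 × 0.0271 = $103.14
OASDI: $3,805.75 × 0.045 = $171.26
Dental insurance premium: $76.57
Employee stock purchase plan: $3,805.75 × 0.04 = $152.23
Parking fee: $229.16
Total deductions = $295.33 + $812.31 + $153.05 + $68.10 + $27.40 + $103.14 + $171.26 + $76.57 + $152.23 + $229.16 = $2,088.55
Net pay = $3,805.75 − $2,088.55 = $1,717.20

$1,717.20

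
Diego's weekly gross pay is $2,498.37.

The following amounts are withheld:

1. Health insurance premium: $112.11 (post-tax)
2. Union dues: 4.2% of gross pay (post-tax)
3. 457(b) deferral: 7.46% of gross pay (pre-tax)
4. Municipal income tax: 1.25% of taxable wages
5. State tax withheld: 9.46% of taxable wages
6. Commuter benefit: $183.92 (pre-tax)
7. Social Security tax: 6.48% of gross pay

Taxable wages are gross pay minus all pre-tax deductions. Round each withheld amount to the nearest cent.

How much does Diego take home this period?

457(b) deferral: $2,498.37 × 0.0746 = $186.38
Commuter benefit: $183.92
Pre-tax total = $186.38 + $183.92 = $370.30
Taxable wages = $2,498.37 − $370.30 = $2,128.07
Municipal income tax: $2,128.07 × 0.0125 = $26.60
State tax withheld: $2,128.07 × 0.0946 = $201.32
Social Security tax: $2,498.37 × 0.0648 = $161.89
Union dues: $2,498.37 × 0.042 = $104.93
Health insurance premium: $112.11
Total deductions = $186.38 + $183.92 + $26.60 + $201.32 + $161.89 + $104.93 + $112.11 = $977.15
Net pay = $2,498.37 − $977.15 = $1,521.22

$1,521.22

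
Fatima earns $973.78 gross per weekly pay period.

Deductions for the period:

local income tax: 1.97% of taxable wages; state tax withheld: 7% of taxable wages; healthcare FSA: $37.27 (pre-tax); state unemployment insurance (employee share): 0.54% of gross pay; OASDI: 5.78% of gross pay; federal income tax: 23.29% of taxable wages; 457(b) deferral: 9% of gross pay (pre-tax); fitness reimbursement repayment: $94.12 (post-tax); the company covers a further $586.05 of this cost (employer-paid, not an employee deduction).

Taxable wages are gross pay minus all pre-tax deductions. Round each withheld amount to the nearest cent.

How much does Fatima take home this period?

Healthcare FSA: $37.27
457(b) deferral: $973.78 × 0.09 = $87.64
Pre-tax total = $37.27 + $87.64 = $124.91
Taxable wages = $973.78 − $124.91 = $848.87
Local income tax: $848.87 × 0.0197 = $16.72
State tax withheld: $848.87 × 0.07 = $59.42
Federal income tax: $848.87 × 0.2329 = $197.70
State unemployment insurance (employee share): $973.78 × 0.0054 = $5.26
OASDI: $973.78 × 0.0578 = $56.28
Fitness reimbursement repayment: $94.12
(Employer's $586.05 toward fitness reimbursement repayment is not withheld from the employee.)
Total deductions = $37.27 + $87.64 + $16.72 + $59.42 + $197.70 + $5.26 + $56.28 + $94.12 = $554.41
Net pay = $973.78 − $554.41 = $419.37

$419.37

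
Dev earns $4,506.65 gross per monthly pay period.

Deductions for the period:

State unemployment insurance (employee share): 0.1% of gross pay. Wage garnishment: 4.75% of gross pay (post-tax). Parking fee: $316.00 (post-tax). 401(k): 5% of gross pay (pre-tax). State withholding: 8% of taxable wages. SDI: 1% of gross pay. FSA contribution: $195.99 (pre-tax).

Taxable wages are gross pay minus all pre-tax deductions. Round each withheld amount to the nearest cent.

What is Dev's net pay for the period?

$3,178.85

FSA contribution: $195.99
401(k): $4,506.65 × 0.05 = $225.33
Pre-tax total = $195.99 + $225.33 = $421.32
Taxable wages = $4,506.65 − $421.32 = $4,085.33
State withholding: $4,085.33 × 0.08 = $326.83
SDI: $4,506.65 × 0.01 = $45.07
State unemployment insurance (employee share): $4,506.65 × 0.001 = $4.51
Wage garnishment: $4,506.65 × 0.0475 = $214.07
Parking fee: $316.00
Total deductions = $195.99 + $225.33 + $326.83 + $45.07 + $4.51 + $214.07 + $316.00 = $1,327.80
Net pay = $4,506.65 − $1,327.80 = $3,178.85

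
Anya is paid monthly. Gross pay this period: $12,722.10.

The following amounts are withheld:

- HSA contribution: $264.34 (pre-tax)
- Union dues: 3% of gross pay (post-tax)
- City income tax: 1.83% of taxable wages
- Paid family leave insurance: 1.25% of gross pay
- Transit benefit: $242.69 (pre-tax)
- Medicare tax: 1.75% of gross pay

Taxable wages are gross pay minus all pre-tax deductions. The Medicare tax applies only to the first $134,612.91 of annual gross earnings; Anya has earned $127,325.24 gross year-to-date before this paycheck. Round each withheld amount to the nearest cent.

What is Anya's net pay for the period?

$11,323.31

Transit benefit: $242.69
HSA contribution: $264.34
Pre-tax total = $242.69 + $264.34 = $507.03
Taxable wages = $12,722.10 − $507.03 = $12,215.07
City income tax: $12,215.07 × 0.0183 = $223.54
Paid family leave insurance: $12,722.10 × 0.0125 = $159.03
Medicare tax: only $134,612.91 − $127,325.24 = $7,287.67 of this check is subject → $7,287.67 × 0.0175 = $127.53
Union dues: $12,722.10 × 0.03 = $381.66
Total deductions = $242.69 + $264.34 + $223.54 + $159.03 + $127.53 + $381.66 = $1,398.79
Net pay = $12,722.10 − $1,398.79 = $11,323.31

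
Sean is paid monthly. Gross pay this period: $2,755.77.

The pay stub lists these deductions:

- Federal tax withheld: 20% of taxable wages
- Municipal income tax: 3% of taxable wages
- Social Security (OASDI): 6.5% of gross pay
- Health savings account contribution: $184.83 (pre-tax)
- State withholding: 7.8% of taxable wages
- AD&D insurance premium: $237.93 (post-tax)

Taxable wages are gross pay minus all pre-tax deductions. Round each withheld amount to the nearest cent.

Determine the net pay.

$1,362.03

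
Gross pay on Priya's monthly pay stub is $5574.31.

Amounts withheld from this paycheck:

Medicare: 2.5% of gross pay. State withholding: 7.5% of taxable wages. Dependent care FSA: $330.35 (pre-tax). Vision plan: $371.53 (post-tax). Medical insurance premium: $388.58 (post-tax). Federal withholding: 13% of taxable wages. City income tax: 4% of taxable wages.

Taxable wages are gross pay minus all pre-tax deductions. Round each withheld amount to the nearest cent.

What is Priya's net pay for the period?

Dependent care FSA: $330.35
Taxable wages = $5574.31 − $330.35 = $5243.96
State withholding: $5243.96 × 0.075 = $393.30
Federal withholding: $5243.96 × 0.13 = $681.71
City income tax: $5243.96 × 0.04 = $209.76
Medicare: $5574.31 × 0.025 = $139.36
Vision plan: $371.53
Medical insurance premium: $388.58
Total deductions = $330.35 + $393.30 + $681.71 + $209.76 + $139.36 + $371.53 + $388.58 = $2514.59
Net pay = $5574.31 − $2514.59 = $3059.72

$3059.72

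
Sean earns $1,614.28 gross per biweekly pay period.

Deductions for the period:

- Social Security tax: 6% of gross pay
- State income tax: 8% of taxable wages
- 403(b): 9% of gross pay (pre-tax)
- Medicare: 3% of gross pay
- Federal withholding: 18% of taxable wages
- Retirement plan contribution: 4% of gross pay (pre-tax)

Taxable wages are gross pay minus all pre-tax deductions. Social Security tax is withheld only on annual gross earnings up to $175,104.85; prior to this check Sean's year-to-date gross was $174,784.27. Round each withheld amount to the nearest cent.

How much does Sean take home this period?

$971.61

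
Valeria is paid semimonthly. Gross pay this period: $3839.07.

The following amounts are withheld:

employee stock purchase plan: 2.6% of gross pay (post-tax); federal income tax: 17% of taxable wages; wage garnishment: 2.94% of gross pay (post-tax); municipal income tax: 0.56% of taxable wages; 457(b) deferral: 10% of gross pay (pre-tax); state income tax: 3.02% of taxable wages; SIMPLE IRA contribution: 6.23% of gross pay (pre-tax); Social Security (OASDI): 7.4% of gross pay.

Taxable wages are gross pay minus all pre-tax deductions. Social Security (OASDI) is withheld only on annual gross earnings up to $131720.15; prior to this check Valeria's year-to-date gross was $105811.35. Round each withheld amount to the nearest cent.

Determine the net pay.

$2057.36

SIMPLE IRA contribution: $3839.07 × 0.0623 = $239.17
457(b) deferral: $3839.07 × 0.1 = $383.91
Pre-tax total = $239.17 + $383.91 = $623.08
Taxable wages = $3839.07 − $623.08 = $3215.99
Municipal income tax: $3215.99 × 0.0056 = $18.01
State income tax: $3215.99 × 0.0302 = $97.12
Federal income tax: $3215.99 × 0.17 = $546.72
Social Security (OASDI): cap not yet reached, full $3839.07 is subject → $3839.07 × 0.074 = $284.09
Wage garnishment: $3839.07 × 0.0294 = $112.87
Employee stock purchase plan: $3839.07 × 0.026 = $99.82
Total deductions = $239.17 + $383.91 + $18.01 + $97.12 + $546.72 + $284.09 + $112.87 + $99.82 = $1781.71
Net pay = $3839.07 − $1781.71 = $2057.36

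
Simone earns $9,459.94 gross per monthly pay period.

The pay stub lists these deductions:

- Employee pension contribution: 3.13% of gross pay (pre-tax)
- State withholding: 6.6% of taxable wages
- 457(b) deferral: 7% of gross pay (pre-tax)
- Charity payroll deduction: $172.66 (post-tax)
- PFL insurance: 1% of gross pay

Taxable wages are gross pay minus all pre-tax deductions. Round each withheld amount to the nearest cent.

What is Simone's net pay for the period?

$7,673.27

Employee pension contribution: $9,459.94 × 0.0313 = $296.10
457(b) deferral: $9,459.94 × 0.07 = $662.20
Pre-tax total = $296.10 + $662.20 = $958.30
Taxable wages = $9,459.94 − $958.30 = $8,501.64
State withholding: $8,501.64 × 0.066 = $561.11
PFL insurance: $9,459.94 × 0.01 = $94.60
Charity payroll deduction: $172.66
Total deductions = $296.10 + $662.20 + $561.11 + $94.60 + $172.66 = $1,786.67
Net pay = $9,459.94 − $1,786.67 = $7,673.27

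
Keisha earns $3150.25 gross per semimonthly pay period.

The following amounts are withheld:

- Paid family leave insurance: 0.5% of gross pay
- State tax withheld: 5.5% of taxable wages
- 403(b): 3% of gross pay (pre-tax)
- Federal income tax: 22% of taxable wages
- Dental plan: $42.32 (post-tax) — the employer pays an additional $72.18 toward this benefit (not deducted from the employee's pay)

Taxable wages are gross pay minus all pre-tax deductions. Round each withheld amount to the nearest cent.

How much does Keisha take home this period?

403(b): $3150.25 × 0.03 = $94.51
Taxable wages = $3150.25 − $94.51 = $3055.74
State tax withheld: $3055.74 × 0.055 = $168.07
Federal income tax: $3055.74 × 0.22 = $672.26
Paid family leave insurance: $3150.25 × 0.005 = $15.75
Dental plan: $42.32
(Employer's $72.18 toward dental plan is not withheld from the employee.)
Total deductions = $94.51 + $168.07 + $672.26 + $15.75 + $42.32 = $992.91
Net pay = $3150.25 − $992.91 = $2157.34

$2157.34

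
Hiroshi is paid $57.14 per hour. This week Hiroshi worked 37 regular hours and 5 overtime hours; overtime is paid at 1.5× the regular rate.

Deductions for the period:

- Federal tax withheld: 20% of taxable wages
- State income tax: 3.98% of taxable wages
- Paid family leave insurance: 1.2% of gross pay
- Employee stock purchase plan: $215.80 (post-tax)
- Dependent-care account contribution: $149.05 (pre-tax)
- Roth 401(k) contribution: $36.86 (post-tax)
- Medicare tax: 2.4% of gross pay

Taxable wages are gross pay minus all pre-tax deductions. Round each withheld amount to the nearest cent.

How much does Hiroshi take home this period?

$1,475.47

Regular pay: 37 × $57.14 = $2,114.18
Overtime pay: 5 × $57.14 × 1.5 = $428.55
Gross pay = $2,114.18 + $428.55 = $2,542.73
Dependent-care account contribution: $149.05
Taxable wages = $2,542.73 − $149.05 = $2,393.68
Federal tax withheld: $2,393.68 × 0.2 = $478.74
State income tax: $2,393.68 × 0.0398 = $95.27
Medicare tax: $2,542.73 × 0.024 = $61.03
Paid family leave insurance: $2,542.73 × 0.012 = $30.51
Employee stock purchase plan: $215.80
Roth 401(k) contribution: $36.86
Total deductions = $149.05 + $478.74 + $95.27 + $61.03 + $30.51 + $215.80 + $36.86 = $1,067.26
Net pay = $2,542.73 − $1,067.26 = $1,475.47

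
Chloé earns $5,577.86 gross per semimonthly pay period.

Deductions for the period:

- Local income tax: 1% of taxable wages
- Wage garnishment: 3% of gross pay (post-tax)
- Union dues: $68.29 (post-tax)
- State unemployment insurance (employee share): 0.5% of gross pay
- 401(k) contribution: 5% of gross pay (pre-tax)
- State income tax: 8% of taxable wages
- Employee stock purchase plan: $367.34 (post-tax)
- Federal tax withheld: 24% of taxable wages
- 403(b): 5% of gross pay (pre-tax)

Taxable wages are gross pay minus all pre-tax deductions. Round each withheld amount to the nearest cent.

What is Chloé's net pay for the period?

403(b): $5,577.86 × 0.05 = $278.89
401(k) contribution: $5,577.86 × 0.05 = $278.89
Pre-tax total = $278.89 + $278.89 = $557.78
Taxable wages = $5,577.86 − $557.78 = $5,020.08
Federal tax withheld: $5,020.08 × 0.24 = $1,204.82
State income tax: $5,020.08 × 0.08 = $401.61
Local income tax: $5,020.08 × 0.01 = $50.20
State unemployment insurance (employee share): $5,577.86 × 0.005 = $27.89
Employee stock purchase plan: $367.34
Union dues: $68.29
Wage garnishment: $5,577.86 × 0.03 = $167.34
Total deductions = $278.89 + $278.89 + $1,204.82 + $401.61 + $50.20 + $27.89 + $367.34 + $68.29 + $167.34 = $2,845.27
Net pay = $5,577.86 − $2,845.27 = $2,732.59

$2,732.59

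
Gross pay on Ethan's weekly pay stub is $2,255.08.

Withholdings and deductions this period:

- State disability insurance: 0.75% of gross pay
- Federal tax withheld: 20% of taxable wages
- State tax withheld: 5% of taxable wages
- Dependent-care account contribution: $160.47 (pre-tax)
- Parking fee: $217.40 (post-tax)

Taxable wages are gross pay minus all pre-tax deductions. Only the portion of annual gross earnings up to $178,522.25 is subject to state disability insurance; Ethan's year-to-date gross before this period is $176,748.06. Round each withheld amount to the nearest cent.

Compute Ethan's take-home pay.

Dependent-care account contribution: $160.47
Taxable wages = $2,255.08 − $160.47 = $2,094.61
State tax withheld: $2,094.61 × 0.05 = $104.73
Federal tax withheld: $2,094.61 × 0.2 = $418.92
State disability insurance: only $178,522.25 − $176,748.06 = $1,774.19 of this check is subject → $1,774.19 × 0.0075 = $13.31
Parking fee: $217.40
Total deductions = $160.47 + $104.73 + $418.92 + $13.31 + $217.40 = $914.83
Net pay = $2,255.08 − $914.83 = $1,340.25

$1,340.25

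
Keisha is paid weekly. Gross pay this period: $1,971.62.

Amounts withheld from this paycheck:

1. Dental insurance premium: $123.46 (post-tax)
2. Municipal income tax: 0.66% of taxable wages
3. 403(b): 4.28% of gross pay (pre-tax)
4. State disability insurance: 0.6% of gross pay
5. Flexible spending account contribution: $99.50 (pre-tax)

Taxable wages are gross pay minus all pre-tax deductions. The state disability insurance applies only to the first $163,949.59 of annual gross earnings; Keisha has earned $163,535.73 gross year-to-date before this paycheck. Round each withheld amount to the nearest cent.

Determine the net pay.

403(b): $1,971.62 × 0.0428 = $84.39
Flexible spending account contribution: $99.50
Pre-tax total = $84.39 + $99.50 = $183.89
Taxable wages = $1,971.62 − $183.89 = $1,787.73
Municipal income tax: $1,787.73 × 0.0066 = $11.80
State disability insurance: only $163,949.59 − $163,535.73 = $413.86 of this check is subject → $413.86 × 0.006 = $2.48
Dental insurance premium: $123.46
Total deductions = $84.39 + $99.50 + $11.80 + $2.48 + $123.46 = $321.63
Net pay = $1,971.62 − $321.63 = $1,649.99

$1,649.99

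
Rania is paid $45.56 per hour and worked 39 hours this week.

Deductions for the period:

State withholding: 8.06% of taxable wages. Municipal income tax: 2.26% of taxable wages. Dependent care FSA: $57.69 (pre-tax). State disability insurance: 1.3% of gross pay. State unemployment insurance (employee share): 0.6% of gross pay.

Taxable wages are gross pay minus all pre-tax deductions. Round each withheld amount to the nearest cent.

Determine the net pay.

Gross pay: 39 × $45.56 = $1776.84
Dependent care FSA: $57.69
Taxable wages = $1776.84 − $57.69 = $1719.15
Municipal income tax: $1719.15 × 0.0226 = $38.85
State withholding: $1719.15 × 0.0806 = $138.56
State disability insurance: $1776.84 × 0.013 = $23.10
State unemployment insurance (employee share): $1776.84 × 0.006 = $10.66
Total deductions = $57.69 + $38.85 + $138.56 + $23.10 + $10.66 = $268.86
Net pay = $1776.84 − $268.86 = $1507.98

$1507.98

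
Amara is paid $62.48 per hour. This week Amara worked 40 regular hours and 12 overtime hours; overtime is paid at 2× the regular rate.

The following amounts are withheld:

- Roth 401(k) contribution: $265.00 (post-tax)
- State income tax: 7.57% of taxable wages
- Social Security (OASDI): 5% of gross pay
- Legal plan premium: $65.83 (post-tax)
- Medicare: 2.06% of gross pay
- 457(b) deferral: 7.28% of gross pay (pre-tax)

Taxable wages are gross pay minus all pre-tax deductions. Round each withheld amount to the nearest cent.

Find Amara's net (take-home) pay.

Regular pay: 40 × $62.48 = $2,499.20
Overtime pay: 12 × $62.48 × 2 = $1,499.52
Gross pay = $2,499.20 + $1,499.52 = $3,998.72
457(b) deferral: $3,998.72 × 0.0728 = $291.11
Taxable wages = $3,998.72 − $291.11 = $3,707.61
State income tax: $3,707.61 × 0.0757 = $280.67
Medicare: $3,998.72 × 0.0206 = $82.37
Social Security (OASDI): $3,998.72 × 0.05 = $199.94
Legal plan premium: $65.83
Roth 401(k) contribution: $265.00
Total deductions = $291.11 + $280.67 + $82.37 + $199.94 + $65.83 + $265.00 = $1,184.92
Net pay = $3,998.72 − $1,184.92 = $2,813.80

$2,813.80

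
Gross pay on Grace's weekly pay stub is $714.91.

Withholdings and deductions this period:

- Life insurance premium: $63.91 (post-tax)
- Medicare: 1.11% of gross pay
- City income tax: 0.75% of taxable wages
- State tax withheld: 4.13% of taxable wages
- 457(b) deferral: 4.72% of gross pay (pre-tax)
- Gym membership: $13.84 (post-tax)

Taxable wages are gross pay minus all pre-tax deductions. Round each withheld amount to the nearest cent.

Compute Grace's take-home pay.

$562.24

457(b) deferral: $714.91 × 0.0472 = $33.74
Taxable wages = $714.91 − $33.74 = $681.17
City income tax: $681.17 × 0.0075 = $5.11
State tax withheld: $681.17 × 0.0413 = $28.13
Medicare: $714.91 × 0.0111 = $7.94
Life insurance premium: $63.91
Gym membership: $13.84
Total deductions = $33.74 + $5.11 + $28.13 + $7.94 + $63.91 + $13.84 = $152.67
Net pay = $714.91 − $152.67 = $562.24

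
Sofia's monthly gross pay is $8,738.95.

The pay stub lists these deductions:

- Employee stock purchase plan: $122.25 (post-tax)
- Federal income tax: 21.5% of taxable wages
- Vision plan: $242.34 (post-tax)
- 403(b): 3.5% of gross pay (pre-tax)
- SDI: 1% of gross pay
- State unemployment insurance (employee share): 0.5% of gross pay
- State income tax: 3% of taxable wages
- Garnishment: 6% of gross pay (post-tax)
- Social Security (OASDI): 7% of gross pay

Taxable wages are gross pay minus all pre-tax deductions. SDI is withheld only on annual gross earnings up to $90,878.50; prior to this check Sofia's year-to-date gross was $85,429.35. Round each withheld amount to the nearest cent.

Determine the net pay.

$4,768.15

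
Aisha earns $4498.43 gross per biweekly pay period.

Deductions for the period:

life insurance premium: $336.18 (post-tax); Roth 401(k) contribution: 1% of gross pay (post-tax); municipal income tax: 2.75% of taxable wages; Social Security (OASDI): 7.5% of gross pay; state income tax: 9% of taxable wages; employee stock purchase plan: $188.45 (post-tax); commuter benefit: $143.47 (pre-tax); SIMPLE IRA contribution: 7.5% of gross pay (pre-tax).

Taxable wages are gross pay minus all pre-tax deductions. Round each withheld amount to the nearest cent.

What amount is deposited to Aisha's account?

$2638.53

SIMPLE IRA contribution: $4498.43 × 0.075 = $337.38
Commuter benefit: $143.47
Pre-tax total = $337.38 + $143.47 = $480.85
Taxable wages = $4498.43 − $480.85 = $4017.58
Municipal income tax: $4017.58 × 0.0275 = $110.48
State income tax: $4017.58 × 0.09 = $361.58
Social Security (OASDI): $4498.43 × 0.075 = $337.38
Employee stock purchase plan: $188.45
Roth 401(k) contribution: $4498.43 × 0.01 = $44.98
Life insurance premium: $336.18
Total deductions = $337.38 + $143.47 + $110.48 + $361.58 + $337.38 + $188.45 + $44.98 + $336.18 = $1859.90
Net pay = $4498.43 − $1859.90 = $2638.53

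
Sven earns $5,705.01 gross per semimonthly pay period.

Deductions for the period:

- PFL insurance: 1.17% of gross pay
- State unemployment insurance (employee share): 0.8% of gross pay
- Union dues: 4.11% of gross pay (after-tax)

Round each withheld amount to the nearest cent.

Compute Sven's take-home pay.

State unemployment insurance (employee share): $5,705.01 × 0.008 = $45.64
PFL insurance: $5,705.01 × 0.0117 = $66.75
Union dues: $5,705.01 × 0.0411 = $234.48
Total deductions = $45.64 + $66.75 + $234.48 = $346.87
Net pay = $5,705.01 − $346.87 = $5,358.14

$5,358.14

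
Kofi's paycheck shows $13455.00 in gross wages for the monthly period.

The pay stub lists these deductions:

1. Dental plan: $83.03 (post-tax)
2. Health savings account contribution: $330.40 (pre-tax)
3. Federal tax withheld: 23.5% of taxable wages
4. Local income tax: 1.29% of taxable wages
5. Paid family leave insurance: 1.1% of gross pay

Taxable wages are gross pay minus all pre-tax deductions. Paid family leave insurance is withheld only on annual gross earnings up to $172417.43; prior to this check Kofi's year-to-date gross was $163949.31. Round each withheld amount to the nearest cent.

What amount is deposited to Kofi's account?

$9694.83

Health savings account contribution: $330.40
Taxable wages = $13455.00 − $330.40 = $13124.60
Local income tax: $13124.60 × 0.0129 = $169.31
Federal tax withheld: $13124.60 × 0.235 = $3084.28
Paid family leave insurance: only $172417.43 − $163949.31 = $8468.12 of this check is subject → $8468.12 × 0.011 = $93.15
Dental plan: $83.03
Total deductions = $330.40 + $169.31 + $3084.28 + $93.15 + $83.03 = $3760.17
Net pay = $13455.00 − $3760.17 = $9694.83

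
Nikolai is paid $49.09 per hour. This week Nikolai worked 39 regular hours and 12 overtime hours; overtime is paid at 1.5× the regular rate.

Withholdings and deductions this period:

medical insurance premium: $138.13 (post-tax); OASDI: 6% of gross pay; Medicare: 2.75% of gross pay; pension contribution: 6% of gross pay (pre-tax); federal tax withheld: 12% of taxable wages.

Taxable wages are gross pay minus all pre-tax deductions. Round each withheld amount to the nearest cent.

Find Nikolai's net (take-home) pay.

$1,931.64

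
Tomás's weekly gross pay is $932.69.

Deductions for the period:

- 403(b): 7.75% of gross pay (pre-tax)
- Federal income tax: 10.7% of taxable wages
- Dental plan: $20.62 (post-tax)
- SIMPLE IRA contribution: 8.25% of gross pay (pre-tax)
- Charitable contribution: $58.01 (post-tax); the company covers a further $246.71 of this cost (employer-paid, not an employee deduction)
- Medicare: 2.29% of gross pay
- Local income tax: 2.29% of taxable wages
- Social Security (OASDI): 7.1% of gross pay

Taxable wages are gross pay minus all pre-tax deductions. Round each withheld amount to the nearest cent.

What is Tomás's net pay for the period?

SIMPLE IRA contribution: $932.69 × 0.0825 = $76.95
403(b): $932.69 × 0.0775 = $72.28
Pre-tax total = $76.95 + $72.28 = $149.23
Taxable wages = $932.69 − $149.23 = $783.46
Local income tax: $783.46 × 0.0229 = $17.94
Federal income tax: $783.46 × 0.107 = $83.83
Social Security (OASDI): $932.69 × 0.071 = $66.22
Medicare: $932.69 × 0.0229 = $21.36
Dental plan: $20.62
Charitable contribution: $58.01
(Employer's $246.71 toward charitable contribution is not withheld from the employee.)
Total deductions = $76.95 + $72.28 + $17.94 + $83.83 + $66.22 + $21.36 + $20.62 + $58.01 = $417.21
Net pay = $932.69 − $417.21 = $515.48

$515.48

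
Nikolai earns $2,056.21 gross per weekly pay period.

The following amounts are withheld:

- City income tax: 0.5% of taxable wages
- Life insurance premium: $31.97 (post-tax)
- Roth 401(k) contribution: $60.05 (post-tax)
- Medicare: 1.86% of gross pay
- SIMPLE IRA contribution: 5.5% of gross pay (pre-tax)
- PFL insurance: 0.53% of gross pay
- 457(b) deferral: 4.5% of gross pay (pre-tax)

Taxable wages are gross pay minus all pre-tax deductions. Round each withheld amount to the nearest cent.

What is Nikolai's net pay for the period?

$1,700.17

SIMPLE IRA contribution: $2,056.21 × 0.055 = $113.09
457(b) deferral: $2,056.21 × 0.045 = $92.53
Pre-tax total = $113.09 + $92.53 = $205.62
Taxable wages = $2,056.21 − $205.62 = $1,850.59
City income tax: $1,850.59 × 0.005 = $9.25
Medicare: $2,056.21 × 0.0186 = $38.25
PFL insurance: $2,056.21 × 0.0053 = $10.90
Life insurance premium: $31.97
Roth 401(k) contribution: $60.05
Total deductions = $113.09 + $92.53 + $9.25 + $38.25 + $10.90 + $31.97 + $60.05 = $356.04
Net pay = $2,056.21 − $356.04 = $1,700.17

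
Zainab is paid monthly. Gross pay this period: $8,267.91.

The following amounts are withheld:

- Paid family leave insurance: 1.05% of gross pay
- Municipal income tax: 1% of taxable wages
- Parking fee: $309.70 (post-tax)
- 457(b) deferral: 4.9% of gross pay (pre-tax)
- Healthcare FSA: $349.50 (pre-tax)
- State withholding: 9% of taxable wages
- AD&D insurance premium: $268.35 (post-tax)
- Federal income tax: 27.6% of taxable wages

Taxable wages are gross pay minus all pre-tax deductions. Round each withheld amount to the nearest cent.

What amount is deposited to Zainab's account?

$4,023.42

Healthcare FSA: $349.50
457(b) deferral: $8,267.91 × 0.049 = $405.13
Pre-tax total = $349.50 + $405.13 = $754.63
Taxable wages = $8,267.91 − $754.63 = $7,513.28
Federal income tax: $7,513.28 × 0.276 = $2,073.67
State withholding: $7,513.28 × 0.09 = $676.20
Municipal income tax: $7,513.28 × 0.01 = $75.13
Paid family leave insurance: $8,267.91 × 0.0105 = $86.81
AD&D insurance premium: $268.35
Parking fee: $309.70
Total deductions = $349.50 + $405.13 + $2,073.67 + $676.20 + $75.13 + $86.81 + $268.35 + $309.70 = $4,244.49
Net pay = $8,267.91 − $4,244.49 = $4,023.42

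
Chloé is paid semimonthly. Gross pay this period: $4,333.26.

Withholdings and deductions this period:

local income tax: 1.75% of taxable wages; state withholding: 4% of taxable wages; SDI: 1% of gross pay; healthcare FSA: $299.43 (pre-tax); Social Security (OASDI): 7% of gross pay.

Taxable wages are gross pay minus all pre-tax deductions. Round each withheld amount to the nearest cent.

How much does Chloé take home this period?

$3,455.23

Healthcare FSA: $299.43
Taxable wages = $4,333.26 − $299.43 = $4,033.83
State withholding: $4,033.83 × 0.04 = $161.35
Local income tax: $4,033.83 × 0.0175 = $70.59
Social Security (OASDI): $4,333.26 × 0.07 = $303.33
SDI: $4,333.26 × 0.01 = $43.33
Total deductions = $299.43 + $161.35 + $70.59 + $303.33 + $43.33 = $878.03
Net pay = $4,333.26 − $878.03 = $3,455.23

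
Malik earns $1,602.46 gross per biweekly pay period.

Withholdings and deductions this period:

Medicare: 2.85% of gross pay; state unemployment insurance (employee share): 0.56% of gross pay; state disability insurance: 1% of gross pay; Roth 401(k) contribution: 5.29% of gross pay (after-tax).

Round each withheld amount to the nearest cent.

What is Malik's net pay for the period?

State unemployment insurance (employee share): $1,602.46 × 0.0056 = $8.97
Medicare: $1,602.46 × 0.0285 = $45.67
State disability insurance: $1,602.46 × 0.01 = $16.02
Roth 401(k) contribution: $1,602.46 × 0.0529 = $84.77
Total deductions = $8.97 + $45.67 + $16.02 + $84.77 = $155.43
Net pay = $1,602.46 − $155.43 = $1,447.03

$1,447.03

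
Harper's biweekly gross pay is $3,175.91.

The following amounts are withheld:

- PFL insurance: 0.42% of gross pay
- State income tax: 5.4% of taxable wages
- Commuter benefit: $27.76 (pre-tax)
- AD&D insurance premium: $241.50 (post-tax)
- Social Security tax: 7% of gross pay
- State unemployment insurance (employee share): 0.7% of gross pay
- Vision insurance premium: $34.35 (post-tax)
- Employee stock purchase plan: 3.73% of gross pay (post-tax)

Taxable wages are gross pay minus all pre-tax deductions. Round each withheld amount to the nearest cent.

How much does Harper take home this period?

Commuter benefit: $27.76
Taxable wages = $3,175.91 − $27.76 = $3,148.15
State income tax: $3,148.15 × 0.054 = $170.00
Social Security tax: $3,175.91 × 0.07 = $222.31
State unemployment insurance (employee share): $3,175.91 × 0.007 = $22.23
PFL insurance: $3,175.91 × 0.0042 = $13.34
AD&D insurance premium: $241.50
Vision insurance premium: $34.35
Employee stock purchase plan: $3,175.91 × 0.0373 = $118.46
Total deductions = $27.76 + $170.00 + $222.31 + $22.23 + $13.34 + $241.50 + $34.35 + $118.46 = $849.95
Net pay = $3,175.91 − $849.95 = $2,325.96

$2,325.96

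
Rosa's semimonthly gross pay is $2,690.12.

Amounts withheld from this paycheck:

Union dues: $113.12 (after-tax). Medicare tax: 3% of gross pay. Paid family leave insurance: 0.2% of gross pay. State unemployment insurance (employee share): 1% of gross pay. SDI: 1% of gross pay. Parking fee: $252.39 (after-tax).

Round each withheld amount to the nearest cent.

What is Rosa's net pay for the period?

SDI: $2,690.12 × 0.01 = $26.90
Medicare tax: $2,690.12 × 0.03 = $80.70
State unemployment insurance (employee share): $2,690.12 × 0.01 = $26.90
Paid family leave insurance: $2,690.12 × 0.002 = $5.38
Union dues: $113.12
Parking fee: $252.39
Total deductions = $26.90 + $80.70 + $26.90 + $5.38 + $113.12 + $252.39 = $505.39
Net pay = $2,690.12 − $505.39 = $2,184.73

$2,184.73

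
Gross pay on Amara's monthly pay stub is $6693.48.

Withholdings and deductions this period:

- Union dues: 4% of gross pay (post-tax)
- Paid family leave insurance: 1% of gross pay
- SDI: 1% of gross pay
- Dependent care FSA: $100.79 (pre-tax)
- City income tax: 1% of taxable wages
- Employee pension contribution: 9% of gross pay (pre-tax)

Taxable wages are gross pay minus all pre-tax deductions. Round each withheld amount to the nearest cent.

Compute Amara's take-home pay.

$5528.78

Dependent care FSA: $100.79
Employee pension contribution: $6693.48 × 0.09 = $602.41
Pre-tax total = $100.79 + $602.41 = $703.20
Taxable wages = $6693.48 − $703.20 = $5990.28
City income tax: $5990.28 × 0.01 = $59.90
Paid family leave insurance: $6693.48 × 0.01 = $66.93
SDI: $6693.48 × 0.01 = $66.93
Union dues: $6693.48 × 0.04 = $267.74
Total deductions = $100.79 + $602.41 + $59.90 + $66.93 + $66.93 + $267.74 = $1164.70
Net pay = $6693.48 − $1164.70 = $5528.78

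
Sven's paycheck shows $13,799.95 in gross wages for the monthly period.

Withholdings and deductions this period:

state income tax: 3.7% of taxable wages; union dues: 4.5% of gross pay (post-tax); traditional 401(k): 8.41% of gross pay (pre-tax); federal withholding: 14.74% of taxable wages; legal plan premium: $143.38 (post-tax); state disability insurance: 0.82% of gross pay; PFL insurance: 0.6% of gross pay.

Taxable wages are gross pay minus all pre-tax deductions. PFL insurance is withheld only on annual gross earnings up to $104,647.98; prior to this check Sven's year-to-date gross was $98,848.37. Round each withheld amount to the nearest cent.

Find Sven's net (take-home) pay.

Traditional 401(k): $13,799.95 × 0.0841 = $1,160.58
Taxable wages = $13,799.95 − $1,160.58 = $12,639.37
State income tax: $12,639.37 × 0.037 = $467.66
Federal withholding: $12,639.37 × 0.1474 = $1,863.04
State disability insurance: $13,799.95 × 0.0082 = $113.16
PFL insurance: only $104,647.98 − $98,848.37 = $5,799.61 of this check is subject → $5,799.61 × 0.006 = $34.80
Union dues: $13,799.95 × 0.045 = $621.00
Legal plan premium: $143.38
Total deductions = $1,160.58 + $467.66 + $1,863.04 + $113.16 + $34.80 + $621.00 + $143.38 = $4,403.62
Net pay = $13,799.95 − $4,403.62 = $9,396.33

$9,396.33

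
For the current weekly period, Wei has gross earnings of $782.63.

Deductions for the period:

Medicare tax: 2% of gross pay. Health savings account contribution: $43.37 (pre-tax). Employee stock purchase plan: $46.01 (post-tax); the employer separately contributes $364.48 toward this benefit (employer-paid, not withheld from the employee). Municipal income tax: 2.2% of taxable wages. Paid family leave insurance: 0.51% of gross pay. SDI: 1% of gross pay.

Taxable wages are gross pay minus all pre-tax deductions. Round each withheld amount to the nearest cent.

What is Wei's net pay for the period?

Health savings account contribution: $43.37
Taxable wages = $782.63 − $43.37 = $739.26
Municipal income tax: $739.26 × 0.022 = $16.26
Medicare tax: $782.63 × 0.02 = $15.65
Paid family leave insurance: $782.63 × 0.0051 = $3.99
SDI: $782.63 × 0.01 = $7.83
Employee stock purchase plan: $46.01
(Employer's $364.48 toward employee stock purchase plan is not withheld from the employee.)
Total deductions = $43.37 + $16.26 + $15.65 + $3.99 + $7.83 + $46.01 = $133.11
Net pay = $782.63 − $133.11 = $649.52

$649.52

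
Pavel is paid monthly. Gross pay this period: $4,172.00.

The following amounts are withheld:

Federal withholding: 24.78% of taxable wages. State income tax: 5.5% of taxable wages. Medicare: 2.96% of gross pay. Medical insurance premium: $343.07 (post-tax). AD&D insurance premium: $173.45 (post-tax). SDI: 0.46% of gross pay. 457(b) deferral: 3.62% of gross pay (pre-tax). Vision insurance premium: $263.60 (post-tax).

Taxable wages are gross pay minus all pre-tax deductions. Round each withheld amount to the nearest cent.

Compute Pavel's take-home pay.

$1,880.62

457(b) deferral: $4,172.00 × 0.0362 = $151.03
Taxable wages = $4,172.00 − $151.03 = $4,020.97
Federal withholding: $4,020.97 × 0.2478 = $996.40
State income tax: $4,020.97 × 0.055 = $221.15
SDI: $4,172.00 × 0.0046 = $19.19
Medicare: $4,172.00 × 0.0296 = $123.49
Vision insurance premium: $263.60
AD&D insurance premium: $173.45
Medical insurance premium: $343.07
Total deductions = $151.03 + $996.40 + $221.15 + $19.19 + $123.49 + $263.60 + $173.45 + $343.07 = $2,291.38
Net pay = $4,172.00 − $2,291.38 = $1,880.62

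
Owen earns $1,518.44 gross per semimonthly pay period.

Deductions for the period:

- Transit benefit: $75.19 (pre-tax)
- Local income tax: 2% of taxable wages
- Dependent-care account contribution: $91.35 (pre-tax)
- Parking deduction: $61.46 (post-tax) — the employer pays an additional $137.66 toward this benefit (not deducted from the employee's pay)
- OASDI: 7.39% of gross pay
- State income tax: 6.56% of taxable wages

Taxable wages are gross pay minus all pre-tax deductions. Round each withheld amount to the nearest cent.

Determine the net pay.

$1,062.51

Transit benefit: $75.19
Dependent-care account contribution: $91.35
Pre-tax total = $75.19 + $91.35 = $166.54
Taxable wages = $1,518.44 − $166.54 = $1,351.90
State income tax: $1,351.90 × 0.0656 = $88.68
Local income tax: $1,351.90 × 0.02 = $27.04
OASDI: $1,518.44 × 0.0739 = $112.21
Parking deduction: $61.46
(Employer's $137.66 toward parking deduction is not withheld from the employee.)
Total deductions = $75.19 + $91.35 + $88.68 + $27.04 + $112.21 + $61.46 = $455.93
Net pay = $1,518.44 − $455.93 = $1,062.51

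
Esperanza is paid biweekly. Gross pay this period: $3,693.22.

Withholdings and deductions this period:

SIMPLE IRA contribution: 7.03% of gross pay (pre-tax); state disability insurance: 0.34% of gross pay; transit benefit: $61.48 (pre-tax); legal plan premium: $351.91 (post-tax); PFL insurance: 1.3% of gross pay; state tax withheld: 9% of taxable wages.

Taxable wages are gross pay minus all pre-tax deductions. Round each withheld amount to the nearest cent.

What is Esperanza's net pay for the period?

$2,656.14

SIMPLE IRA contribution: $3,693.22 × 0.0703 = $259.63
Transit benefit: $61.48
Pre-tax total = $259.63 + $61.48 = $321.11
Taxable wages = $3,693.22 − $321.11 = $3,372.11
State tax withheld: $3,372.11 × 0.09 = $303.49
PFL insurance: $3,693.22 × 0.013 = $48.01
State disability insurance: $3,693.22 × 0.0034 = $12.56
Legal plan premium: $351.91
Total deductions = $259.63 + $61.48 + $303.49 + $48.01 + $12.56 + $351.91 = $1,037.08
Net pay = $3,693.22 − $1,037.08 = $2,656.14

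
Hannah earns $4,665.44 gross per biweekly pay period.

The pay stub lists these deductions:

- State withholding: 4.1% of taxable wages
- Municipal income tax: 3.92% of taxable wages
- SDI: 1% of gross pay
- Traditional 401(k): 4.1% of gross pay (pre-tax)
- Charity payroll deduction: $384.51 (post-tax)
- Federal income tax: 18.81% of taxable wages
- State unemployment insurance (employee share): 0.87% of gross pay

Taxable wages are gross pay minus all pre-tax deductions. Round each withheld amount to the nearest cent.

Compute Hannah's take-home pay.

$2,801.99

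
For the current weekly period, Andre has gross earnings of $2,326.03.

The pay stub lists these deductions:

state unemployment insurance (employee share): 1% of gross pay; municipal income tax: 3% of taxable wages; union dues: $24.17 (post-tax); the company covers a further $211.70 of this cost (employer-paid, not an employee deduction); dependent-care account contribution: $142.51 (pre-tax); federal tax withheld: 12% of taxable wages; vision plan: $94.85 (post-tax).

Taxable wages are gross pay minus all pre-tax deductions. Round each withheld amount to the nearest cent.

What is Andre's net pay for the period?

Dependent-care account contribution: $142.51
Taxable wages = $2,326.03 − $142.51 = $2,183.52
Municipal income tax: $2,183.52 × 0.03 = $65.51
Federal tax withheld: $2,183.52 × 0.12 = $262.02
State unemployment insurance (employee share): $2,326.03 × 0.01 = $23.26
Union dues: $24.17
Vision plan: $94.85
(Employer's $211.70 toward union dues is not withheld from the employee.)
Total deductions = $142.51 + $65.51 + $262.02 + $23.26 + $24.17 + $94.85 = $612.32
Net pay = $2,326.03 − $612.32 = $1,713.71

$1,713.71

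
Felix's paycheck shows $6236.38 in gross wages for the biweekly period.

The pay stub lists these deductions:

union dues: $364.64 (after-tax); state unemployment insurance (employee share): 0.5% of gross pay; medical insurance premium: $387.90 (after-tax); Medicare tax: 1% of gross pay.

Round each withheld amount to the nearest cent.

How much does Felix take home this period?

State unemployment insurance (employee share): $6236.38 × 0.005 = $31.18
Medicare tax: $6236.38 × 0.01 = $62.36
Union dues: $364.64
Medical insurance premium: $387.90
Total deductions = $31.18 + $62.36 + $364.64 + $387.90 = $846.08
Net pay = $6236.38 − $846.08 = $5390.30

$5390.30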